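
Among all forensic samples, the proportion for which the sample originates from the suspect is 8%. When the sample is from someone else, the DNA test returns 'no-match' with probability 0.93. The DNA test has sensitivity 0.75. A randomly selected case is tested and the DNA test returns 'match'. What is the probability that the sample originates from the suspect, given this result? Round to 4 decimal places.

Write H for 'the sample originates from the suspect'. Prior odds H:¬H = 0.08/0.92 = 0.086957. For the 'match' outcome, the likelihood ratio is 0.75/0.07 = 10.714.
Posterior odds = 0.086957 × 10.714 = 0.93168, so P(H|E) = 0.93168/(1+0.93168) = 0.4823.

P(H | E) ≈ 0.4823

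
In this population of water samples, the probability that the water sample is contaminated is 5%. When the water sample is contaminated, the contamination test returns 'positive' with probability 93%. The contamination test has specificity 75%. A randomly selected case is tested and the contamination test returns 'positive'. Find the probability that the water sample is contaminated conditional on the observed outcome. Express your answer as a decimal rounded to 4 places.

Let H be the event that the water sample is contaminated. P(H) = 0.05, so P(¬H) = 0.95. With E the 'positive' result, P(E|H) = 0.93 and P(E|¬H) = 0.25.
P(E) = 0.93·0.05 + 0.25·0.95 = 0.046500 + 0.23750 = 0.28400.
By Bayes' theorem, P(H|E) = 0.046500 / 0.28400 = 0.1637.

P(H | E) ≈ 0.1637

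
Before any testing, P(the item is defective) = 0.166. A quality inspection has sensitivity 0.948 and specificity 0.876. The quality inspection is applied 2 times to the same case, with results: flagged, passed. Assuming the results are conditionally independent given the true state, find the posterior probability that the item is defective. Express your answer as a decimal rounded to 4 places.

Posterior P(H) ≈ 0.0828

Let H be the event that the item is defective; start with P(H) = 0.166. P('flagged'|H) = 0.948, P('flagged'|¬H) = 0.124.
Update on result 1 ('flagged'): P(H) ← 0.948·0.1660 / (0.948·0.1660 + 0.124·0.8340) = 0.15737/0.26078 = 0.6034.
Update on result 2 ('passed'): P(H) ← 0.052·0.6034 / (0.052·0.6034 + 0.876·0.3966) = 0.031379/0.37876 = 0.0828.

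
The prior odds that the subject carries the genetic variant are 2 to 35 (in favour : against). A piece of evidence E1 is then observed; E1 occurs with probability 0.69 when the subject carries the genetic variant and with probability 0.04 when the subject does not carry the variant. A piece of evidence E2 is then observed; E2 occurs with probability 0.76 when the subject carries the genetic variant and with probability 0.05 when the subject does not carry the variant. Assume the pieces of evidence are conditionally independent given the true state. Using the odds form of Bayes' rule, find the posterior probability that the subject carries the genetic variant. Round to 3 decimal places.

Posterior probability ≈ 0.937

Prior odds = 2/35 = 0.057143. In log-odds, ln(0.057143) = -2.8622.
Add log likelihood ratios: ln(17.250) + ln(15.200) = 5.5691.
Posterior log-odds = 2.7069, so posterior odds = exp(2.7069) = 14.983. Converting, P(H|E) = 14.983/15.983 = 0.937.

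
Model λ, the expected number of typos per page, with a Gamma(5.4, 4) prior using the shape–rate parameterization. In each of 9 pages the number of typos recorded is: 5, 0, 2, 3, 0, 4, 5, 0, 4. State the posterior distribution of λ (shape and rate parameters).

Posterior: Gamma(shape=28.4, rate=13)

Total count ∑xᵢ = 23 over n = 9 pages.
Gamma is conjugate to the Poisson likelihood: posterior is Gamma(shape = 5.4+23 = 28.4, rate = 4+9 = 13).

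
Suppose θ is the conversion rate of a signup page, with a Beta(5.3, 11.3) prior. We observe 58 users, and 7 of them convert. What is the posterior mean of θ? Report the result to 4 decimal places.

Posterior mean ≈ 0.1649

The binomial likelihood is conjugate to the Beta prior: with 7 successes and 51 failures, the posterior is Beta(5.3+7, 11.3+51) = Beta(12.3, 62.3).
Posterior mean = α/(α+β) = 12.3/74.6 = 0.1649.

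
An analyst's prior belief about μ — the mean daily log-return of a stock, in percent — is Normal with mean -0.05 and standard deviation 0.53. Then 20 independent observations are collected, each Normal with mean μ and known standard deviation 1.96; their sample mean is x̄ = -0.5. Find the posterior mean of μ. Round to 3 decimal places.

Posterior mean ≈ -0.317

With known σ, the Normal prior is conjugate. Weight on the data is w = (n/σ²)/(n/σ² + 1/τ₀²) = 5.20616/(5.20616+3.55999) = 0.59389.
Posterior mean = w·x̄ + (1−w)·μ₀ = 0.59389·-0.5 + 0.40611·-0.05 = -0.317.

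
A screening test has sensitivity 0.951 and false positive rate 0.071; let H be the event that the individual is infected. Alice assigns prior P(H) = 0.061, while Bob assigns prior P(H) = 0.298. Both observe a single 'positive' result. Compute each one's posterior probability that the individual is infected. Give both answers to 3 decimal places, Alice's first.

Alice: 0.465; Bob: 0.850

P('+'|H) = 0.951, P('+'|¬H) = 0.071.
Alice: numerator 0.951·0.061 = 0.058011; evidence = 0.058011+0.071·0.939 = 0.12468; posterior = 0.465.
Bob: numerator 0.951·0.298 = 0.28340; evidence = 0.28340+0.071·0.702 = 0.33324; posterior = 0.850.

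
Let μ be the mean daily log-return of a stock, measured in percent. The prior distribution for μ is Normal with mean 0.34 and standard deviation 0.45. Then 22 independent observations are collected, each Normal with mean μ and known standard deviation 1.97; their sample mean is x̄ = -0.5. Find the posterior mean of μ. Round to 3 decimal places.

Prior precision 1/τ₀² = 1/0.45² = 4.93827; data precision n/σ² = 22/1.97² = 5.66879.
Posterior precision = 4.93827 + 5.66879 = 10.6071.
Posterior mean = (4.93827·0.34 + 5.66879·-0.5) / 10.6071 = -0.109.

Posterior mean ≈ -0.109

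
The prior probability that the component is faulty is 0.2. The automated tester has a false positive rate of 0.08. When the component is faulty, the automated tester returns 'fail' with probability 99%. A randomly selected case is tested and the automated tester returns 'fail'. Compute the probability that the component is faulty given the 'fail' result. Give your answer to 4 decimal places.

P(H | E) ≈ 0.7557

Let H be the event that the component is faulty. P(H) = 0.2, so P(¬H) = 0.8. With E the 'fail' result, P(E|H) = 0.99 and P(E|¬H) = 0.08.
P(E) = 0.99·0.2 + 0.08·0.8 = 0.19800 + 0.064000 = 0.26200.
By Bayes' theorem, P(H|E) = 0.19800 / 0.26200 = 0.7557.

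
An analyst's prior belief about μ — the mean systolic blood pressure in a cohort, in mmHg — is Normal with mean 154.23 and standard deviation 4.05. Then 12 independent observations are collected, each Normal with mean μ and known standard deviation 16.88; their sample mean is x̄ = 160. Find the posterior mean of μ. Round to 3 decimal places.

Prior precision 1/τ₀² = 1/4.05² = 0.0609663; data precision n/σ² = 12/16.88² = 0.0421150.
Posterior precision = 0.0609663 + 0.0421150 = 0.103081.
Posterior mean = (0.0609663·154.23 + 0.0421150·160) / 0.103081 = 156.587.

Posterior mean ≈ 156.587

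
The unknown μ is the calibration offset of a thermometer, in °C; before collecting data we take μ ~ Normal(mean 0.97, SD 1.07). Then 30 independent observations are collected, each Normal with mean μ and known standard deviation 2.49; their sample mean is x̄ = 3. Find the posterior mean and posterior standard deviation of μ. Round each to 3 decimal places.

With known σ, the Normal prior is conjugate. Weight on the data is w = (n/σ²)/(n/σ² + 1/τ₀²) = 4.83863/(4.83863+0.873439) = 0.84709.
Posterior mean = w·x̄ + (1−w)·μ₀ = 0.84709·3 + 0.15291·0.97 = 2.690. Posterior variance = 1/(4.83863+0.873439) = 0.175068, so SD = 0.418.

Posterior mean ≈ 2.690; posterior SD ≈ 0.418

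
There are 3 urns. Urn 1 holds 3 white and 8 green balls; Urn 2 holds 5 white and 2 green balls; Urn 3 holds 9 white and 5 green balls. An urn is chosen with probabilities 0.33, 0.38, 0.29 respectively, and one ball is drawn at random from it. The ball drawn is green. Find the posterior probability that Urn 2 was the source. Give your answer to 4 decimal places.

Tabulate prior·likelihood by source: [1] prior 0.33, lik 0.7273, product 0.2400; [2] prior 0.38, lik 0.2857, product 0.1086; [3] prior 0.29, lik 0.3571, product 0.1036.
Normalizing constant = 0.45214; the posterior for Urn 2 is its product over the sum, 0.1086/0.45214 = 0.2401.

Posterior probability ≈ 0.2401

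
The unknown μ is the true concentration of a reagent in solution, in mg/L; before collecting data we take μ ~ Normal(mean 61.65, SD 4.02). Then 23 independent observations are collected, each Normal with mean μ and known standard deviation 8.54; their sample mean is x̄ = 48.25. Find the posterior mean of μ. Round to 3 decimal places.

With known σ, the Normal prior is conjugate. Weight on the data is w = (n/σ²)/(n/σ² + 1/τ₀²) = 0.315364/(0.315364+0.0618797) = 0.83597.
Posterior mean = w·x̄ + (1−w)·μ₀ = 0.83597·48.25 + 0.16403·61.65 = 50.448.

Posterior mean ≈ 50.448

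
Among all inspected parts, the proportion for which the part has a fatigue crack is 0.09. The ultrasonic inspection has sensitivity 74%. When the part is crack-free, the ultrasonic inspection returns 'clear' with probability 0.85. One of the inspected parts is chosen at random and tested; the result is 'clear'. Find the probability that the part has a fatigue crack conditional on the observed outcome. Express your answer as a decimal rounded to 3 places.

P(H | E) ≈ 0.029

Write H for 'the part has a fatigue crack'. Prior odds H:¬H = 0.09/0.91 = 0.098901. For the 'clear' outcome, the likelihood ratio is 0.26/0.85 = 0.30588.
Posterior odds = 0.098901 × 0.30588 = 0.030252, so P(H|E) = 0.030252/(1+0.030252) = 0.029.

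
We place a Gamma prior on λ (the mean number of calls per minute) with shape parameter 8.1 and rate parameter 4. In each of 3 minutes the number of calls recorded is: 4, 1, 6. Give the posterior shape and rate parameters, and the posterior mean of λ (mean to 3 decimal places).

Total count ∑xᵢ = 11 over n = 3 minutes.
Gamma is conjugate to the Poisson likelihood: posterior is Gamma(shape = 8.1+11 = 19.1, rate = 4+3 = 7).
E[λ | data] = 19.1/7 = 2.729.

Posterior: Gamma(shape=19.1, rate=7); mean ≈ 2.729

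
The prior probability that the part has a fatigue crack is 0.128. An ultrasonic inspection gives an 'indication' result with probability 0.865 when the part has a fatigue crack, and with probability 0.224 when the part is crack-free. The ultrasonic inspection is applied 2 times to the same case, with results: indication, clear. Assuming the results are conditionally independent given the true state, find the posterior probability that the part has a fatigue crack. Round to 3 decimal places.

Let H be the event that the part has a fatigue crack; start with P(H) = 0.128. P('indication'|H) = 0.865, P('indication'|¬H) = 0.224.
Update on result 1 ('indication'): P(H) ← 0.865·0.1280 / (0.865·0.1280 + 0.224·0.8720) = 0.11072/0.30605 = 0.3618.
Update on result 2 ('clear'): P(H) ← 0.135·0.3618 / (0.135·0.3618 + 0.776·0.6382) = 0.048839/0.54410 = 0.0898.

Posterior P(H) ≈ 0.090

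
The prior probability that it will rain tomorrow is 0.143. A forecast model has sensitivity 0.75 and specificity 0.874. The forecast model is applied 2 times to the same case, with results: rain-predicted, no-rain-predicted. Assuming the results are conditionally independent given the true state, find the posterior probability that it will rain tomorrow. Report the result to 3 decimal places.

Posterior P(H) ≈ 0.221

With H the event that it will rain tomorrow, the joint likelihood of the observed sequence is P(data|H) = 0.75·0.25 = 0.18750 and P(data|¬H) = 0.126·0.874 = 0.11012.
Bayes: P(H|data) = 0.143·0.18750 / (0.143·0.18750 + 0.857·0.11012) = 0.026812/0.12119 = 0.2212.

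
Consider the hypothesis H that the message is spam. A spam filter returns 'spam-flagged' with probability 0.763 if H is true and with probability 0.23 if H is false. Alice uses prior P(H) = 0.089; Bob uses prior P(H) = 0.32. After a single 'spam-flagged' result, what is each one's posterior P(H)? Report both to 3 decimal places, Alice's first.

P('+'|H) = 0.763, P('+'|¬H) = 0.23.
Alice: numerator 0.763·0.089 = 0.067907; evidence = 0.067907+0.23·0.911 = 0.27744; posterior = 0.245.
Bob: numerator 0.763·0.32 = 0.24416; evidence = 0.24416+0.23·0.68 = 0.40056; posterior = 0.610.

Alice: 0.245; Bob: 0.610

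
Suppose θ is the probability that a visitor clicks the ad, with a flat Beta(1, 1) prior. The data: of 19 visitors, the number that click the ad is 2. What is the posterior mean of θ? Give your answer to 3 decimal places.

Posterior mean ≈ 0.143

Observing 2 successes and 17 failures updates Beta(1, 1) by adding the success and failure counts to the two shape parameters: α = 1+2 = 3, β = 1+17 = 18.
Posterior mean = α/(α+β) = 3/21 = 0.143.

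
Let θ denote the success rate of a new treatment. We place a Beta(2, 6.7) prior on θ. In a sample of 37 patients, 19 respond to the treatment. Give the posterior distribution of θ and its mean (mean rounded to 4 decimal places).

Posterior: Beta(21, 24.7); mean ≈ 0.4595

Observing 19 successes and 18 failures updates Beta(2, 6.7) by adding the success and failure counts to the two shape parameters: α = 2+19 = 21, β = 6.7+18 = 24.7.
E[θ | data] = 21/(21+24.7) = 0.4595.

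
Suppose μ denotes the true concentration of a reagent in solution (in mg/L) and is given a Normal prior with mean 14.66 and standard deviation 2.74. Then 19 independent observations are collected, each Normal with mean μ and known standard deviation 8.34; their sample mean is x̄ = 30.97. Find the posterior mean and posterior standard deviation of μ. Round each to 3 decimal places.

Prior precision 1/τ₀² = 1/2.74² = 0.133198; data precision n/σ² = 19/8.34² = 0.273163.
Posterior precision = 0.133198 + 0.273163 = 0.406361, giving posterior SD = 1/√0.406361 = 1.569.
Posterior mean = (0.133198·14.66 + 0.273163·30.97) / 0.406361 = 25.624.

Posterior mean ≈ 25.624; posterior SD ≈ 1.569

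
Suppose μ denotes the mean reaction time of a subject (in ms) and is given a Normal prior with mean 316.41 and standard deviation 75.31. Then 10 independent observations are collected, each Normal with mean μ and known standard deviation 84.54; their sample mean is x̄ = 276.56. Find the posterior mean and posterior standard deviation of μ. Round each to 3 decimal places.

Posterior mean ≈ 281.020; posterior SD ≈ 25.194

Prior precision 1/τ₀² = 1/75.31² = 0.00017632; data precision n/σ² = 10/84.54² = 0.00139919.
Posterior precision = 0.00017632 + 0.00139919 = 0.00157550, giving posterior SD = 1/√0.00157550 = 25.194.
Posterior mean = (0.00017632·316.41 + 0.00139919·276.56) / 0.00157550 = 281.020.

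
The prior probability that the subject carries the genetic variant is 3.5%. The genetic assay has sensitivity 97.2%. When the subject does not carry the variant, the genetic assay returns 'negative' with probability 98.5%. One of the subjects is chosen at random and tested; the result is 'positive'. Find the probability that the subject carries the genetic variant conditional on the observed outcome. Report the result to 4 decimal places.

Write H for 'the subject carries the genetic variant'. Prior odds H:¬H = 0.035/0.965 = 0.036269. For the 'positive' outcome, the likelihood ratio is 0.972/0.015 = 64.800.
Posterior odds = 0.036269 × 64.800 = 2.3503, so P(H|E) = 2.3503/(1+2.3503) = 0.7015.

P(H | E) ≈ 0.7015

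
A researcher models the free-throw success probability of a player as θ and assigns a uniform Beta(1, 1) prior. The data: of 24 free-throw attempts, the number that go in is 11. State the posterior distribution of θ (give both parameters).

The binomial likelihood is conjugate to the Beta prior: with 11 successes and 13 failures, the posterior is Beta(1+11, 1+13) = Beta(12, 14).

Posterior: Beta(12, 14)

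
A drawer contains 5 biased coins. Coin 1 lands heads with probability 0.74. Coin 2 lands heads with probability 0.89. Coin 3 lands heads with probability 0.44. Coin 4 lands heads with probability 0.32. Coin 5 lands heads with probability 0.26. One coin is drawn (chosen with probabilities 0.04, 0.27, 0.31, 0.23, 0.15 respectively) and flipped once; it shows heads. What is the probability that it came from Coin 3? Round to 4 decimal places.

Posterior probability ≈ 0.2629

Tabulate prior·likelihood by source: [1] prior 0.04, lik 0.74, product 0.02960; [2] prior 0.27, lik 0.89, product 0.2403; [3] prior 0.31, lik 0.44, product 0.1364; [4] prior 0.23, lik 0.32, product 0.07360; [5] prior 0.15, lik 0.26, product 0.03900.
Normalizing constant = 0.51890; the posterior for Coin 3 is its product over the sum, 0.1364/0.51890 = 0.2629.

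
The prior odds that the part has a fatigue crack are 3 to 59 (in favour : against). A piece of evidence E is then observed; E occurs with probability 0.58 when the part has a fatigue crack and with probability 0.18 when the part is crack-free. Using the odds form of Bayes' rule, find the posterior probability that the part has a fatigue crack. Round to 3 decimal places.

Prior odds = 3/59 = 0.050847. In log-odds, ln(0.050847) = -2.9789.
Add log likelihood ratio: ln(3.2222) = 1.1701.
Posterior log-odds = -1.8089, so posterior odds = exp(-1.8089) = 0.16384. Converting, P(H|E) = 0.16384/1.1638 = 0.141.

Posterior probability ≈ 0.141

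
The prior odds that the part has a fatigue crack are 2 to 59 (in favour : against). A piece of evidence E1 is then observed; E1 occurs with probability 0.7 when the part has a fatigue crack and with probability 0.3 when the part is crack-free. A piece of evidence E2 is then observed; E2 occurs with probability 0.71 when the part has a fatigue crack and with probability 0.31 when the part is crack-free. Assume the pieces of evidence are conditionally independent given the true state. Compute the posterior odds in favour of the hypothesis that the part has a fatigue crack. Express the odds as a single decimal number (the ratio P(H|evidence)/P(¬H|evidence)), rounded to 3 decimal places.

Prior odds = 2/59 = 0.033898. In log-odds, ln(0.033898) = -3.3844.
Add log likelihood ratios: ln(2.3333) + ln(2.2903) = 1.6760.
Posterior log-odds = -1.7084, so posterior odds = exp(-1.7084) = 0.18116.

Posterior odds ≈ 0.181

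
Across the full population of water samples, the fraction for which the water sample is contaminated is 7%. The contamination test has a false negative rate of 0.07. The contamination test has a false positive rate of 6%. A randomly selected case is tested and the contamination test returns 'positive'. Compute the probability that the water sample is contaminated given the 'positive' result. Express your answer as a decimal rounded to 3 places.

P(H | E) ≈ 0.538

Write H for 'the water sample is contaminated'. Prior odds H:¬H = 0.07/0.93 = 0.075269. For the 'positive' outcome, the likelihood ratio is 0.93/0.06 = 15.500.
Posterior odds = 0.075269 × 15.500 = 1.1667, so P(H|E) = 1.1667/(1+1.1667) = 0.538.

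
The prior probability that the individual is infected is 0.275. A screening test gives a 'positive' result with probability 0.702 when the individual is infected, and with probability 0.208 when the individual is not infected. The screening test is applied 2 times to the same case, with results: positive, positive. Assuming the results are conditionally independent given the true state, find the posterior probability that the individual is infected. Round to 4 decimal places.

Posterior P(H) ≈ 0.8121

With H the event that the individual is infected, the joint likelihood of the observed sequence is P(data|H) = 0.702·0.702 = 0.49280 and P(data|¬H) = 0.208·0.208 = 0.043264.
Bayes: P(H|data) = 0.275·0.49280 / (0.275·0.49280 + 0.725·0.043264) = 0.13552/0.16689 = 0.8121.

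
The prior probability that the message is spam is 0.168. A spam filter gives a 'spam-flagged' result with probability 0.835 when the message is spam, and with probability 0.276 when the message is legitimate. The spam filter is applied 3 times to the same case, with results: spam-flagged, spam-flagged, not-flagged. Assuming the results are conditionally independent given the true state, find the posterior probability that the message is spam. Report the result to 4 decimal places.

With H the event that the message is spam, the joint likelihood of the observed sequence is P(data|H) = 0.835·0.835·0.165 = 0.11504 and P(data|¬H) = 0.276·0.276·0.724 = 0.055151.
Bayes: P(H|data) = 0.168·0.11504 / (0.168·0.11504 + 0.832·0.055151) = 0.019327/0.065213 = 0.2964.

Posterior P(H) ≈ 0.2964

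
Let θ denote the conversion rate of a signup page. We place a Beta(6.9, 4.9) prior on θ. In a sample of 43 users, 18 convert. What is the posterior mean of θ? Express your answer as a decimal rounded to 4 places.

Posterior mean ≈ 0.4544

Observing 18 successes and 25 failures updates Beta(6.9, 4.9) by adding the success and failure counts to the two shape parameters: α = 6.9+18 = 24.9, β = 4.9+25 = 29.9.
Posterior mean = α/(α+β) = 24.9/54.8 = 0.4544.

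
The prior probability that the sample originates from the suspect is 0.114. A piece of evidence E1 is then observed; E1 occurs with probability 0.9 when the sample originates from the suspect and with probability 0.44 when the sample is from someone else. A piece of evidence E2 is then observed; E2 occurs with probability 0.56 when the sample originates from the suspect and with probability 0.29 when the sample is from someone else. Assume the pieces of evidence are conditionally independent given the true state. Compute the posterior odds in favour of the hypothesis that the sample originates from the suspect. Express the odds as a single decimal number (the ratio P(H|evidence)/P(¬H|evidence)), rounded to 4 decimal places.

Prior odds = 0.114/(1−0.114) = 0.12867. In log-odds, ln(0.12867) = -2.0505.
Add log likelihood ratios: ln(2.0455) + ln(1.9310) = 1.3737.
Posterior log-odds = -0.67684, so posterior odds = exp(-0.67684) = 0.50822.

Posterior odds ≈ 0.5082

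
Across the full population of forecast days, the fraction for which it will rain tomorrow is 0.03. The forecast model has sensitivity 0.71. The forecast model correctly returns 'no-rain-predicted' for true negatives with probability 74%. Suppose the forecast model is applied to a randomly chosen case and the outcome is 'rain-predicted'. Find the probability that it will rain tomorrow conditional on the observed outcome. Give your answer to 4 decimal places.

Let H be the event that it will rain tomorrow. P(H) = 0.03, so P(¬H) = 0.97. With E the 'rain-predicted' result, P(E|H) = 0.71 and P(E|¬H) = 0.26.
P(E) = 0.71·0.03 + 0.26·0.97 = 0.021300 + 0.25220 = 0.27350.
By Bayes' theorem, P(H|E) = 0.021300 / 0.27350 = 0.0779.

P(H | E) ≈ 0.0779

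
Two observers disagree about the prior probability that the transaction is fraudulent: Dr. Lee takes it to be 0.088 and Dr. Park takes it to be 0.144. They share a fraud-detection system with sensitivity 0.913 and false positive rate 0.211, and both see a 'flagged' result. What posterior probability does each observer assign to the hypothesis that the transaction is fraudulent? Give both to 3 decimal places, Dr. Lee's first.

The likelihood ratio for a 'flagged' result is 0.913/0.211 = 4.3270.
Dr. Lee: prior odds 0.088/0.912 = 0.096491; posterior odds 0.41752; posterior probability 0.295.
Dr. Park: prior odds 0.144/0.856 = 0.16822; posterior odds 0.72791; posterior probability 0.421.

Dr. Lee: 0.295; Dr. Park: 0.421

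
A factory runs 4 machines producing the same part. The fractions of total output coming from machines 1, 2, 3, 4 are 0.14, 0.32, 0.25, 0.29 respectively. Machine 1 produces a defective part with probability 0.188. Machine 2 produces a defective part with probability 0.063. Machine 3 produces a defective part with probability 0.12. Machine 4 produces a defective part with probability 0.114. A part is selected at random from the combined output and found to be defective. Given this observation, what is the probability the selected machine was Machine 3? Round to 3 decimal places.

Tabulate prior·likelihood by source: [1] prior 0.14, lik 0.188, product 0.02632; [2] prior 0.32, lik 0.063, product 0.02016; [3] prior 0.25, lik 0.12, product 0.03000; [4] prior 0.29, lik 0.114, product 0.03306.
Normalizing constant = 0.10954; the posterior for Machine 3 is its product over the sum, 0.03000/0.10954 = 0.274.

Posterior probability ≈ 0.274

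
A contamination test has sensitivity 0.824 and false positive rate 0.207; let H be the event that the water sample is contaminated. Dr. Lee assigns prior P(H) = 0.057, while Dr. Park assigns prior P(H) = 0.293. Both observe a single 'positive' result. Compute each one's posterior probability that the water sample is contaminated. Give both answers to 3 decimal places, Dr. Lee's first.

P('+'|H) = 0.824, P('+'|¬H) = 0.207.
Dr. Lee: numerator 0.824·0.057 = 0.046968; evidence = 0.046968+0.207·0.943 = 0.24217; posterior = 0.194.
Dr. Park: numerator 0.824·0.293 = 0.24143; evidence = 0.24143+0.207·0.707 = 0.38778; posterior = 0.623.

Dr. Lee: 0.194; Dr. Park: 0.623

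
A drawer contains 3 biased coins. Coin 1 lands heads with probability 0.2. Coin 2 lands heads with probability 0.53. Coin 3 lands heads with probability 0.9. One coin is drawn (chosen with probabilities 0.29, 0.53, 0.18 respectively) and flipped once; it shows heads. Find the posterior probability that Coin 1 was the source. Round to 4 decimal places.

Posterior probability ≈ 0.1158

Tabulate prior·likelihood by source: [1] prior 0.29, lik 0.2, product 0.05800; [2] prior 0.53, lik 0.53, product 0.2809; [3] prior 0.18, lik 0.9, product 0.1620.
Normalizing constant = 0.50090; the posterior for Coin 1 is its product over the sum, 0.05800/0.50090 = 0.1158.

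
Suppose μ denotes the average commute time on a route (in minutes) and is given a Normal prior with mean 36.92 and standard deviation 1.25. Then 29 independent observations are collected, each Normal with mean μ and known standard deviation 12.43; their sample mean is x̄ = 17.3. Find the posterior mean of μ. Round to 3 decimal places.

With known σ, the Normal prior is conjugate. Weight on the data is w = (n/σ²)/(n/σ² + 1/τ₀²) = 0.187696/(0.187696+0.640000) = 0.22677.
Posterior mean = w·x̄ + (1−w)·μ₀ = 0.22677·17.3 + 0.77323·36.92 = 32.471.

Posterior mean ≈ 32.471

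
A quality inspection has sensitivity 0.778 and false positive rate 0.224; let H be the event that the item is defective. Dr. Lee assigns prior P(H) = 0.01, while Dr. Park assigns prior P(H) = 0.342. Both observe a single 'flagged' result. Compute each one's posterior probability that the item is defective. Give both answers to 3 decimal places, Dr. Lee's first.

The likelihood ratio for a 'flagged' result is 0.778/0.224 = 3.4732.
Dr. Lee: prior odds 0.01/0.99 = 0.010101; posterior odds 0.035083; posterior probability 0.034.
Dr. Park: prior odds 0.342/0.658 = 0.51976; posterior odds 1.8052; posterior probability 0.644.

Dr. Lee: 0.034; Dr. Park: 0.644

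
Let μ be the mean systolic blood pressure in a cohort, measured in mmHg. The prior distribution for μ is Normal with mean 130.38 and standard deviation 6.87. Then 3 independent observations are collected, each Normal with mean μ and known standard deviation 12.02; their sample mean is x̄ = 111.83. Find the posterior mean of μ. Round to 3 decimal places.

Prior precision 1/τ₀² = 1/6.87² = 0.0211878; data precision n/σ² = 3/12.02² = 0.0207641.
Posterior precision = 0.0211878 + 0.0207641 = 0.0419519.
Posterior mean = (0.0211878·130.38 + 0.0207641·111.83) / 0.0419519 = 121.199.

Posterior mean ≈ 121.199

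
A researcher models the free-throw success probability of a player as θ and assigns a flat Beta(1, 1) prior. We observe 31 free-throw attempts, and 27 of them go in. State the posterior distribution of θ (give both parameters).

Observing 27 successes and 4 failures updates Beta(1, 1) by adding the success and failure counts to the two shape parameters: α = 1+27 = 28, β = 1+4 = 5.

Posterior: Beta(28, 5)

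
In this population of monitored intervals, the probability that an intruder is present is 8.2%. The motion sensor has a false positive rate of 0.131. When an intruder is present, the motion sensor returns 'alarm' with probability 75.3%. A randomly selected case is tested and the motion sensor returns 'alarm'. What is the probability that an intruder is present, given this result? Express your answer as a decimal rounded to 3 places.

P(H | E) ≈ 0.339

Let H be the event that an intruder is present. P(H) = 0.082, so P(¬H) = 0.918. With E the 'alarm' result, P(E|H) = 0.753 and P(E|¬H) = 0.131.
P(E) = 0.753·0.082 + 0.131·0.918 = 0.061746 + 0.12026 = 0.18200.
By Bayes' theorem, P(H|E) = 0.061746 / 0.18200 = 0.339.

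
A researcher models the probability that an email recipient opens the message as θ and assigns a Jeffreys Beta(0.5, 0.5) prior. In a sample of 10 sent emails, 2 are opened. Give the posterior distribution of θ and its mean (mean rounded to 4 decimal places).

Observing 2 successes and 8 failures updates Beta(0.5, 0.5) by adding the success and failure counts to the two shape parameters: α = 0.5+2 = 2.5, β = 0.5+8 = 8.5.
Posterior mean = α/(α+β) = 2.5/11 = 0.2273.

Posterior: Beta(2.5, 8.5); mean ≈ 0.2273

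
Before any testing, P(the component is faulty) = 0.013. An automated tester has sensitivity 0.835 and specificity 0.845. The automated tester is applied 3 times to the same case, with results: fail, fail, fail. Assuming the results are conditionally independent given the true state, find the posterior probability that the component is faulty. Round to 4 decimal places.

Posterior P(H) ≈ 0.6731

Let H be the event that the component is faulty; start with P(H) = 0.013. P('fail'|H) = 0.835, P('fail'|¬H) = 0.155.
Update on result 1 ('fail'): P(H) ← 0.835·0.0130 / (0.835·0.0130 + 0.155·0.9870) = 0.010855/0.16384 = 0.0663.
Update on result 2 ('fail'): P(H) ← 0.835·0.0663 / (0.835·0.0663 + 0.155·0.9337) = 0.055322/0.20005 = 0.2765.
Update on result 3 ('fail'): P(H) ← 0.835·0.2765 / (0.835·0.2765 + 0.155·0.7235) = 0.23091/0.34304 = 0.6731.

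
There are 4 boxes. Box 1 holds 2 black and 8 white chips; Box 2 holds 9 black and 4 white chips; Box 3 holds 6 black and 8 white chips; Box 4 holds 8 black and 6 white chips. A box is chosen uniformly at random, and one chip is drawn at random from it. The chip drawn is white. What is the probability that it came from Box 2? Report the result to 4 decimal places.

Posterior probability ≈ 0.1460

Tabulate prior·likelihood by source: [1] prior 0.25, lik 0.8, product 0.2000; [2] prior 0.25, lik 0.3077, product 0.07692; [3] prior 0.25, lik 0.5714, product 0.1429; [4] prior 0.25, lik 0.4286, product 0.1071.
Normalizing constant = 0.52692; the posterior for Box 2 is its product over the sum, 0.07692/0.52692 = 0.1460.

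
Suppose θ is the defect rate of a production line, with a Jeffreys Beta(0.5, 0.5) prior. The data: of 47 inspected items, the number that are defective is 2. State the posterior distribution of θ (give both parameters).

The binomial likelihood is conjugate to the Beta prior: with 2 successes and 45 failures, the posterior is Beta(0.5+2, 0.5+45) = Beta(2.5, 45.5).

Posterior: Beta(2.5, 45.5)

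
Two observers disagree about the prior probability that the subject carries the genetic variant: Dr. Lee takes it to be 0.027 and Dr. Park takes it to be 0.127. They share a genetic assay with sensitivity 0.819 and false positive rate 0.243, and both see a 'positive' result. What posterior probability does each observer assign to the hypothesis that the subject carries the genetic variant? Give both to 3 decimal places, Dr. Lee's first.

Dr. Lee: 0.086; Dr. Park: 0.329

P('+'|H) = 0.819, P('+'|¬H) = 0.243.
Dr. Lee: numerator 0.819·0.027 = 0.022113; evidence = 0.022113+0.243·0.973 = 0.25855; posterior = 0.086.
Dr. Park: numerator 0.819·0.127 = 0.10401; evidence = 0.10401+0.243·0.873 = 0.31615; posterior = 0.329.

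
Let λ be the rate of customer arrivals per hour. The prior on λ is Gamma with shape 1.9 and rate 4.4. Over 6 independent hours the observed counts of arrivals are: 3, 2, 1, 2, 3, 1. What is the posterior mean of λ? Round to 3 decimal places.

Total count ∑xᵢ = 12 over n = 6 hours.
Gamma is conjugate to the Poisson likelihood: posterior is Gamma(shape = 1.9+12 = 13.9, rate = 4.4+6 = 10.4).
E[λ | data] = 13.9/10.4 = 1.337.

Posterior mean ≈ 1.337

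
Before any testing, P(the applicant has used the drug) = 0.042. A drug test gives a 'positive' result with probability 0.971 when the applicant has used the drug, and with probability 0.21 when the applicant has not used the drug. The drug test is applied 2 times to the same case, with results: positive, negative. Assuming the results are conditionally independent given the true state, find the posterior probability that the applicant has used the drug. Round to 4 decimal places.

Posterior P(H) ≈ 0.0074

With H the event that the applicant has used the drug, the joint likelihood of the observed sequence is P(data|H) = 0.971·0.029 = 0.028159 and P(data|¬H) = 0.21·0.79 = 0.16590.
Bayes: P(H|data) = 0.042·0.028159 / (0.042·0.028159 + 0.958·0.16590) = 0.0011827/0.16011 = 0.0074.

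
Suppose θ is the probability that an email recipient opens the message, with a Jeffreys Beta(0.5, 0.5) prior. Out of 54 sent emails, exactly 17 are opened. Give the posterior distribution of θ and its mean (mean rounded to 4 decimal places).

Observing 17 successes and 37 failures updates Beta(0.5, 0.5) by adding the success and failure counts to the two shape parameters: α = 0.5+17 = 17.5, β = 0.5+37 = 37.5.
E[θ | data] = 17.5/(17.5+37.5) = 0.3182.

Posterior: Beta(17.5, 37.5); mean ≈ 0.3182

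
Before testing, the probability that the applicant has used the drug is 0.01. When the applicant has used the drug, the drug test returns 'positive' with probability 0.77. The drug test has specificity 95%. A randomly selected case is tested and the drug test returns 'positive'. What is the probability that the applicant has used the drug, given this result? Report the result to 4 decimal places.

P(H | E) ≈ 0.1346

Let H be the event that the applicant has used the drug. P(H) = 0.01, so P(¬H) = 0.99. With E the 'positive' result, P(E|H) = 0.77 and P(E|¬H) = 0.05.
P(E) = 0.77·0.01 + 0.05·0.99 = 0.0077000 + 0.049500 = 0.057200.
By Bayes' theorem, P(H|E) = 0.0077000 / 0.057200 = 0.1346.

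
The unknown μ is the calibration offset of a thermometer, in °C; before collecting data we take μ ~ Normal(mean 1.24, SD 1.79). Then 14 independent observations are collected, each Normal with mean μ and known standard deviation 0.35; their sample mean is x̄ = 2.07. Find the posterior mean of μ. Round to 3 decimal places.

Posterior mean ≈ 2.068

With known σ, the Normal prior is conjugate. Weight on the data is w = (n/σ²)/(n/σ² + 1/τ₀²) = 114.286/(114.286+0.312100) = 0.99728.
Posterior mean = w·x̄ + (1−w)·μ₀ = 0.99728·2.07 + 0.0027234·1.24 = 2.068.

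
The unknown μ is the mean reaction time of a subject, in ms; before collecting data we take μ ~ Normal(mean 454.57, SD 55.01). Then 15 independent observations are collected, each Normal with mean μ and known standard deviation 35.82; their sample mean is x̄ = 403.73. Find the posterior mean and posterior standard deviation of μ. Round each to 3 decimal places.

Posterior mean ≈ 405.128; posterior SD ≈ 9.121

With known σ, the Normal prior is conjugate. Weight on the data is w = (n/σ²)/(n/σ² + 1/τ₀²) = 0.0116907/(0.0116907+0.00033046) = 0.97251.
Posterior mean = w·x̄ + (1−w)·μ₀ = 0.97251·403.73 + 0.027490·454.57 = 405.128. Posterior variance = 1/(0.0116907+0.00033046) = 83.1867, so SD = 9.121.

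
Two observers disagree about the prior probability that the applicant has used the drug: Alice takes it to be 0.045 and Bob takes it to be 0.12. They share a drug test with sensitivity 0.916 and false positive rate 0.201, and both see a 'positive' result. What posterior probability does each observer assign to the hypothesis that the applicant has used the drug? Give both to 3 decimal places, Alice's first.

The likelihood ratio for a 'positive' result is 0.916/0.201 = 4.5572.
Alice: prior odds 0.045/0.955 = 0.047120; posterior odds 0.21474; posterior probability 0.177.
Bob: prior odds 0.12/0.88 = 0.13636; posterior odds 0.62144; posterior probability 0.383.

Alice: 0.177; Bob: 0.383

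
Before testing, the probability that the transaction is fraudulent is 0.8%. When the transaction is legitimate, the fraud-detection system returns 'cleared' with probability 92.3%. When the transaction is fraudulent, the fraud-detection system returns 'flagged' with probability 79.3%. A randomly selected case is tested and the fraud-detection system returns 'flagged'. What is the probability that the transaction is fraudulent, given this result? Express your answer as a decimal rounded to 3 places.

Let H be the event that the transaction is fraudulent. P(H) = 0.008, so P(¬H) = 0.992. With E the 'flagged' result, P(E|H) = 0.793 and P(E|¬H) = 0.077.
P(E) = 0.793·0.008 + 0.077·0.992 = 0.0063440 + 0.076384 = 0.082728.
By Bayes' theorem, P(H|E) = 0.0063440 / 0.082728 = 0.077.

P(H | E) ≈ 0.077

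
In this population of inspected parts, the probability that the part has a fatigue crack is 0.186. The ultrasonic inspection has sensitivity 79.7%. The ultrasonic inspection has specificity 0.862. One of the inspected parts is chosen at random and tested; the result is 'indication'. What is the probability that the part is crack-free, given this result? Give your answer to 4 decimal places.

P(¬H | E) ≈ 0.4311

Write H for 'the part has a fatigue crack'. Prior odds H:¬H = 0.186/0.814 = 0.22850. For the 'indication' outcome, the likelihood ratio is 0.797/0.138 = 5.7754.
Posterior odds = 0.22850 × 5.7754 = 1.3197, so P(H|E) = 1.3197/(1+1.3197) = 0.5689. Then P(¬H|E) = 1 − 0.5689 = 0.4311.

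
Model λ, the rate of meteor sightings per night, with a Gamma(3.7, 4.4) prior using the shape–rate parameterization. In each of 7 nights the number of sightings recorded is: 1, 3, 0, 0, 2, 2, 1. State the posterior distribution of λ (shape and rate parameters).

The Poisson likelihood adds the total count to the shape and the number of exposure periods to the rate. Here ∑xᵢ = 9 and n = 7, so shape 3.7→12.7 and rate 4.4→11.4.

Posterior: Gamma(shape=12.7, rate=11.4)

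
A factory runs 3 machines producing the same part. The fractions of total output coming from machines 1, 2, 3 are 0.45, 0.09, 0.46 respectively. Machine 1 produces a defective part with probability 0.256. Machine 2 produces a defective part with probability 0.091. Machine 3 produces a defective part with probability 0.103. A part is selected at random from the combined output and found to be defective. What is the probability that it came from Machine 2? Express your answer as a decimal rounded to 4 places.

Posterior probability ≈ 0.0480

Tabulate prior·likelihood by source: [1] prior 0.45, lik 0.256, product 0.1152; [2] prior 0.09, lik 0.091, product 0.008190; [3] prior 0.46, lik 0.103, product 0.04738.
Normalizing constant = 0.17077; the posterior for Machine 2 is its product over the sum, 0.008190/0.17077 = 0.0480.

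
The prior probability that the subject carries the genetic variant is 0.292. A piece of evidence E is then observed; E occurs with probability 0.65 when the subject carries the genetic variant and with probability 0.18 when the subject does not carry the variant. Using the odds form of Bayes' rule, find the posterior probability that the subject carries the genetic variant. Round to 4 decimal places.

Posterior probability ≈ 0.5983

Prior odds = 0.292/(1−0.292) = 0.41243.
Likelihood ratio for E = 0.65/0.18 = 3.6111.
Posterior odds = prior odds × LR = 1.4893.
Posterior probability = odds/(1+odds) = 1.4893/2.4893 = 0.5983.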